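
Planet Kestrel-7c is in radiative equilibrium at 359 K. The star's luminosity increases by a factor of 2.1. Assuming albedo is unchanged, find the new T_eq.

T_eq ≈ 432 K

T_eq ∝ L^(1/4) · d^(−1/2).
T′ = 359 × 2.1^(1/4) = 432 K.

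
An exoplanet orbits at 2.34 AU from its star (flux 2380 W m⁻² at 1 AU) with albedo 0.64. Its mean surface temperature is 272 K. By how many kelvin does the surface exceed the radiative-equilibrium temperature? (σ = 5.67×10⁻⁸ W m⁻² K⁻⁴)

ΔT ≈ 109.9 K

S = 2380/2.34² = 434.7 W m⁻².
T_eq = [S(1−A)/(4σ)]^(1/4) = [434.7×0.36/(4×5.67×10⁻⁸)]^(1/4) = 162.1 K.
ΔT = T_surf − T_eq = 272 − 162.1.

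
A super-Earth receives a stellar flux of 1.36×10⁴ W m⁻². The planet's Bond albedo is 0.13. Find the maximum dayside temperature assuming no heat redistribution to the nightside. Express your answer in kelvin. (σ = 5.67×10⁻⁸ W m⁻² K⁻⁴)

With no redistribution each surface element balances locally: S(1−A) = σT⁴.
T = [1.36×10⁴ × 0.87 / 5.67×10⁻⁸]^(1/4) = (2.09×10¹¹)^(1/4) = 676 K.

T_ss ≈ 676 K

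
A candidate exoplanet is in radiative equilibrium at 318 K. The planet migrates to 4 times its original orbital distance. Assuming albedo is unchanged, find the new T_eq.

T_eq ≈ 159 K

T_eq ∝ L^(1/4) · d^(−1/2).
T′ = 318 / 4^(1/2) = 159 K.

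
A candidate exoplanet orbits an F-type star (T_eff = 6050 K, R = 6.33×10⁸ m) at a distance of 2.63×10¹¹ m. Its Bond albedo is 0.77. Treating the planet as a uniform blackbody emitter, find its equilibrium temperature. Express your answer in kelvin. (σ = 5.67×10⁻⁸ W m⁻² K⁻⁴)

L = 4πR_⋆²σT_⋆⁴ = 4π(6.33×10⁸)² × 5.67×10⁻⁸ × (6050)⁴ = 3.82×10²⁶ W.
S = L/(4πd²) = 440 W m⁻².
Energy balance: absorbed = emitted ⇒ πR²·S(1−A) = 4πR²·σT_eq⁴, so T_eq⁴ = S(1−A)/(4σ).
T_eq = [440 × 0.23 / (4 × 5.67×10⁻⁸)]^(1/4) = (4.46×10⁸)^(1/4) = 145 K.

T_eq ≈ 145 K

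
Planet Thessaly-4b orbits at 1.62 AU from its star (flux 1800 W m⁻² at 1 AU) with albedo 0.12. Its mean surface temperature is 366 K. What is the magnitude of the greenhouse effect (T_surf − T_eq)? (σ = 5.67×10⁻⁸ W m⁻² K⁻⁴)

S = 1800/1.62² = 685.9 W m⁻².
T_eq = [S(1−A)/(4σ)]^(1/4) = [685.9×0.88/(4×5.67×10⁻⁸)]^(1/4) = 227.1 K.
ΔT = T_surf − T_eq = 366 − 227.1.

ΔT ≈ 138.9 K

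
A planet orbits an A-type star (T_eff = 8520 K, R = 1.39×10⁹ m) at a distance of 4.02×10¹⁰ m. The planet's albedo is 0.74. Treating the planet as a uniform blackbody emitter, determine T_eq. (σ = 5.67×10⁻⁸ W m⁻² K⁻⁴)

T_eq ≈ 800 K

L = 4πR_⋆²σT_⋆⁴ = 4π(1.39×10⁹)² × 5.67×10⁻⁸ × (8520)⁴ = 7.25×10²⁷ W.
S = L/(4πd²) = 3.57×10⁵ W m⁻².
Energy balance: absorbed = emitted ⇒ πR²·S(1−A) = 4πR²·σT_eq⁴, so T_eq⁴ = S(1−A)/(4σ).
T_eq = [3.57×10⁵ × 0.26 / (4 × 5.67×10⁻⁸)]^(1/4) = (4.09×10¹¹)^(1/4) = 800 K.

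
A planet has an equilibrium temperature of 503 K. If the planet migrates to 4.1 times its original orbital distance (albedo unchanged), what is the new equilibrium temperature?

T_eq ∝ L^(1/4) · d^(−1/2).
T′ = 503 / 4.1^(1/2) = 248 K.

T_eq ≈ 248 K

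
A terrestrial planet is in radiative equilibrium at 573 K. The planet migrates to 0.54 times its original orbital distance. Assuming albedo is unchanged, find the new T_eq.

T_eq ∝ L^(1/4) · d^(−1/2).
T′ = 573 / 0.54^(1/2) = 780 K.

T_eq ≈ 780 K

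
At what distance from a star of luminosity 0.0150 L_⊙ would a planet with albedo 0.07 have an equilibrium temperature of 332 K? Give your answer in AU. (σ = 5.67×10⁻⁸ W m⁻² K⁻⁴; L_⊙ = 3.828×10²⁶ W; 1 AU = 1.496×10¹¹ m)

L = 0.0150 × 3.828×10²⁶ = 5.74×10²⁴ W.
From T_eq⁴ = L(1−A)/(16πσd²): d = √[L(1−A)/(16πσT_eq⁴)].
d = √[5.74×10²⁴ × 0.93 / (16π × 5.67×10⁻⁸ × (332)⁴)] = 1.24×10¹⁰ m = 0.0830 AU.

d ≈ 0.0830 AU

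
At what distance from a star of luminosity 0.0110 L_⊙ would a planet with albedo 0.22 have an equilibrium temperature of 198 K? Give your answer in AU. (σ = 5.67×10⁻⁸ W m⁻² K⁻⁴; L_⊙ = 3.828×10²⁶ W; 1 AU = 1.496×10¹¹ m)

d ≈ 0.183 AU

L = 0.0110 × 3.828×10²⁶ = 4.21×10²⁴ W.
From T_eq⁴ = L(1−A)/(16πσd²): d = √[L(1−A)/(16πσT_eq⁴)].
d = √[4.21×10²⁴ × 0.78 / (16π × 5.67×10⁻⁸ × (198)⁴)] = 2.74×10¹⁰ m = 0.183 AU.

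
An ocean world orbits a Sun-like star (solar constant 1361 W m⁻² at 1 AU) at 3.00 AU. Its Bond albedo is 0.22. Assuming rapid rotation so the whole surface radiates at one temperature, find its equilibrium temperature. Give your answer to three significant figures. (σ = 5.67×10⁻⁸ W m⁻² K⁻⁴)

Flux at 3.00 AU: S = 1361/3.00² = 151 W m⁻².
Energy balance: absorbed = emitted ⇒ πR²·S(1−A) = 4πR²·σT_eq⁴, so T_eq⁴ = S(1−A)/(4σ).
T_eq = [151 × 0.78 / (4 × 5.67×10⁻⁸)]^(1/4) = (5.20×10⁸)^(1/4) = 151 K.

T_eq ≈ 151 K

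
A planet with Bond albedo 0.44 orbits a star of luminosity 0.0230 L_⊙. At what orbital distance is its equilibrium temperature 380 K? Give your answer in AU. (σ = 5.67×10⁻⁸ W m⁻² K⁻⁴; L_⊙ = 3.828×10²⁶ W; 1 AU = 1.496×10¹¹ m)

d ≈ 0.0609 AU

L = 0.0230 × 3.828×10²⁶ = 8.80×10²⁴ W.
From T_eq⁴ = L(1−A)/(16πσd²): d = √[L(1−A)/(16πσT_eq⁴)].
d = √[8.80×10²⁴ × 0.56 / (16π × 5.67×10⁻⁸ × (380)⁴)] = 9.11×10⁹ m = 0.0609 AU.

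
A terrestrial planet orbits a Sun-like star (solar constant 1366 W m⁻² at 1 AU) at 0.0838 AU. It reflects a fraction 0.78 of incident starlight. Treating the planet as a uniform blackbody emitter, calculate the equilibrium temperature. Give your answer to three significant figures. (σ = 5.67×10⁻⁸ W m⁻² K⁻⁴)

Flux at 0.0838 AU: S = 1366/0.0838² = 1.95×10⁵ W m⁻².
Energy balance: absorbed = emitted ⇒ πR²·S(1−A) = 4πR²·σT_eq⁴, so T_eq⁴ = S(1−A)/(4σ).
T_eq = [1.95×10⁵ × 0.22 / (4 × 5.67×10⁻⁸)]^(1/4) = (1.89×10¹¹)^(1/4) = 659 K.

T_eq ≈ 659 K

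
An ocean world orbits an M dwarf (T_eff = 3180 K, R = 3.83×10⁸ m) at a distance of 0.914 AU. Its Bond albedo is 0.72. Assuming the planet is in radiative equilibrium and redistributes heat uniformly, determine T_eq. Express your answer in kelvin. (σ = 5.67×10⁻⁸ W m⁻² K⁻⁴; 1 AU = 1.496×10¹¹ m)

d = 0.914 AU = 1.37×10¹¹ m.
L = 4πR_⋆²σT_⋆⁴ = 4π(3.83×10⁸)² × 5.67×10⁻⁸ × (3180)⁴ = 1.07×10²⁵ W.
S = L/(4πd²) = 45.5 W m⁻².
Energy balance: absorbed = emitted ⇒ πR²·S(1−A) = 4πR²·σT_eq⁴, so T_eq⁴ = S(1−A)/(4σ).
T_eq = [45.5 × 0.28 / (4 × 5.67×10⁻⁸)]^(1/4) = (5.62×10⁷)^(1/4) = 86.6 K.

T_eq ≈ 86.6 K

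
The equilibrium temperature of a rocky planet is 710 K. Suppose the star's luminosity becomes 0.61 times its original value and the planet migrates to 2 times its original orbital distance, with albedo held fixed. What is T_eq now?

T_eq ∝ L^(1/4) · d^(−1/2).
T′ = 710 × 0.61^(1/4) / 2^(1/2) = 444 K.

T_eq ≈ 444 K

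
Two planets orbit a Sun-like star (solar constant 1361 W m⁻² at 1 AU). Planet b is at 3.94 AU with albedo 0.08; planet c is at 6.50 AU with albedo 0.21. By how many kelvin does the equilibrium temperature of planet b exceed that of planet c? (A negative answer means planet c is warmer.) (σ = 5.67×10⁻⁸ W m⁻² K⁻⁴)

T_eq = [S₀(1−A)/(4σd²)]^(1/4), so T ∝ (1−A)^(1/4) / √d.
T₁ = [1361×0.92/(4×5.67×10⁻⁸×3.94²)]^(1/4) = 137.33 K.
T₂ = [1361×0.79/(4×5.67×10⁻⁸×6.50²)]^(1/4) = 102.92 K.

ΔT ≈ 34.4 K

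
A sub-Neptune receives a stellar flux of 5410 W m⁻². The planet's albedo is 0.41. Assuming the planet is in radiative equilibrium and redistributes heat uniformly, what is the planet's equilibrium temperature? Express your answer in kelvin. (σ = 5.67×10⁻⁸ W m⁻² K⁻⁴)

Energy balance: absorbed = emitted ⇒ πR²·S(1−A) = 4πR²·σT_eq⁴, so T_eq⁴ = S(1−A)/(4σ).
T_eq = [5410 × 0.59 / (4 × 5.67×10⁻⁸)]^(1/4) = (1.41×10¹⁰)^(1/4) = 344 K.

T_eq ≈ 344 K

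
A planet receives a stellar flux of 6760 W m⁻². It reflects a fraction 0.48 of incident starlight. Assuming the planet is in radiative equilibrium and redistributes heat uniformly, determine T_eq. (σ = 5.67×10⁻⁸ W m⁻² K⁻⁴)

T_eq ≈ 353 K

Energy balance: absorbed = emitted ⇒ πR²·S(1−A) = 4πR²·σT_eq⁴, so T_eq⁴ = S(1−A)/(4σ).
T_eq = [6760 × 0.52 / (4 × 5.67×10⁻⁸)]^(1/4) = (1.55×10¹⁰)^(1/4) = 353 K.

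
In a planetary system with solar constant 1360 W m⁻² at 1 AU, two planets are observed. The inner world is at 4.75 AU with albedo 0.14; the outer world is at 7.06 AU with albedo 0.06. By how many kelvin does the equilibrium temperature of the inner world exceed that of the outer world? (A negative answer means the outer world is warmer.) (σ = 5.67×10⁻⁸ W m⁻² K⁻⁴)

ΔT ≈ 19.8 K

T_eq = [S₀(1−A)/(4σd²)]^(1/4), so T ∝ (1−A)^(1/4) / √d.
T₁ = [1360×0.86/(4×5.67×10⁻⁸×4.75²)]^(1/4) = 122.96 K.
T₂ = [1360×0.94/(4×5.67×10⁻⁸×7.06²)]^(1/4) = 103.12 K.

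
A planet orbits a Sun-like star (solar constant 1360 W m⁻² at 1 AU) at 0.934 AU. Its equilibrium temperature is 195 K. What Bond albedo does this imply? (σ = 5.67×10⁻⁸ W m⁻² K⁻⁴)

A ≈ 0.79

Flux at 0.934 AU: S = 1360/0.934² = 1560 W m⁻².
From T_eq⁴ = S(1−A)/(4σ): 1−A = 4σT_eq⁴/S.
1−A = 4 × 5.67×10⁻⁸ × (195)⁴ / 1560 = 0.210.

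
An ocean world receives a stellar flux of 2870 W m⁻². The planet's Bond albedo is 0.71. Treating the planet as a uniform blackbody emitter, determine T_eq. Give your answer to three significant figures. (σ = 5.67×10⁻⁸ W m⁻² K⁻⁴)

T_eq ≈ 246 K

Energy balance: absorbed = emitted ⇒ πR²·S(1−A) = 4πR²·σT_eq⁴, so T_eq⁴ = S(1−A)/(4σ).
T_eq = [2870 × 0.29 / (4 × 5.67×10⁻⁸)]^(1/4) = (3.67×10⁹)^(1/4) = 246 K.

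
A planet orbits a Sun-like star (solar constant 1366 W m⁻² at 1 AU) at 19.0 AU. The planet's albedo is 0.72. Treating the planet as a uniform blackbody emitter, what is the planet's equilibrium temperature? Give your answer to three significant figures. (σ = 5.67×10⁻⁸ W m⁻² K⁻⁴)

Flux at 19.0 AU: S = 1366/19.0² = 3.78 W m⁻².
Energy balance: absorbed = emitted ⇒ πR²·S(1−A) = 4πR²·σT_eq⁴, so T_eq⁴ = S(1−A)/(4σ).
T_eq = [3.78 × 0.28 / (4 × 5.67×10⁻⁸)]^(1/4) = (4.67×10⁶)^(1/4) = 46.5 K.

T_eq ≈ 46.5 K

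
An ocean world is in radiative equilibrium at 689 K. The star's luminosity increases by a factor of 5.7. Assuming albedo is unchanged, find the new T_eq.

T_eq ≈ 1060 K

T_eq ∝ L^(1/4) · d^(−1/2).
T′ = 689 × 5.7^(1/4) = 1060 K.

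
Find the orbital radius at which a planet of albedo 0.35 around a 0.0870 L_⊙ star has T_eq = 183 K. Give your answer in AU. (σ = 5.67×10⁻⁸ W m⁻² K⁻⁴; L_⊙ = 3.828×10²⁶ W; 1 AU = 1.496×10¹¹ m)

d ≈ 0.550 AU

L = 0.0870 × 3.828×10²⁶ = 3.33×10²⁵ W.
From T_eq⁴ = L(1−A)/(16πσd²): d = √[L(1−A)/(16πσT_eq⁴)].
d = √[3.33×10²⁵ × 0.65 / (16π × 5.67×10⁻⁸ × (183)⁴)] = 8.23×10¹⁰ m = 0.550 AU.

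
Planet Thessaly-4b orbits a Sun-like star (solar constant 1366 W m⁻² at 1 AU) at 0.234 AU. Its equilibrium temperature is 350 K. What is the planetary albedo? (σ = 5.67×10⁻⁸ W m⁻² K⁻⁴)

Flux at 0.234 AU: S = 1366/0.234² = 2.49×10⁴ W m⁻².
From T_eq⁴ = S(1−A)/(4σ): 1−A = 4σT_eq⁴/S.
1−A = 4 × 5.67×10⁻⁸ × (350)⁴ / 2.49×10⁴ = 0.136.

A ≈ 0.86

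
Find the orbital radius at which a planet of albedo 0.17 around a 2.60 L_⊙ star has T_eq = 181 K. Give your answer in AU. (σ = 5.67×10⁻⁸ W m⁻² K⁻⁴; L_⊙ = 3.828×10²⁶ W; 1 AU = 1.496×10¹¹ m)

L = 2.60 × 3.828×10²⁶ = 9.95×10²⁶ W.
From T_eq⁴ = L(1−A)/(16πσd²): d = √[L(1−A)/(16πσT_eq⁴)].
d = √[9.95×10²⁶ × 0.83 / (16π × 5.67×10⁻⁸ × (181)⁴)] = 5.20×10¹¹ m = 3.47 AU.

d ≈ 3.47 AU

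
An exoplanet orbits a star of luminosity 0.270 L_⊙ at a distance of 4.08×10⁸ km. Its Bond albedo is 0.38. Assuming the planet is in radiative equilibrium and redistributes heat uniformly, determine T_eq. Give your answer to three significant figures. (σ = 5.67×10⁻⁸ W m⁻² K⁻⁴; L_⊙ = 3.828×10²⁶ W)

d = 4.08×10⁸ km = 4.08×10¹¹ m.
L = 0.270 × 3.828×10²⁶ = 1.03×10²⁶ W.
Flux: S = L/(4πd²) = 1.03×10²⁶/(4π×(4.08×10¹¹)²) = 49.4 W m⁻².
Energy balance: absorbed = emitted ⇒ πR²·S(1−A) = 4πR²·σT_eq⁴, so T_eq⁴ = S(1−A)/(4σ).
T_eq = [49.4 × 0.62 / (4 × 5.67×10⁻⁸)]^(1/4) = (1.35×10⁸)^(1/4) = 108 K.

T_eq ≈ 108 K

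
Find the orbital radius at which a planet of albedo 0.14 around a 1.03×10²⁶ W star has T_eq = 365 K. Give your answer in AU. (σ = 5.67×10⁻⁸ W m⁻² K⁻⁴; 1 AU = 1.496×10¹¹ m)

d ≈ 0.280 AU

From T_eq⁴ = L(1−A)/(16πσd²): d = √[L(1−A)/(16πσT_eq⁴)].
d = √[1.03×10²⁶ × 0.86 / (16π × 5.67×10⁻⁸ × (365)⁴)] = 4.18×10¹⁰ m = 0.280 AU.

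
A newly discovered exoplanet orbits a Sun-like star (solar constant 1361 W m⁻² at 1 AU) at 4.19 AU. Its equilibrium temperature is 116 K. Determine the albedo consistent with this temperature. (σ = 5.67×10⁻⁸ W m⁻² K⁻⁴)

A ≈ 0.47

Flux at 4.19 AU: S = 1361/4.19² = 77.5 W m⁻².
From T_eq⁴ = S(1−A)/(4σ): 1−A = 4σT_eq⁴/S.
1−A = 4 × 5.67×10⁻⁸ × (116)⁴ / 77.5 = 0.530.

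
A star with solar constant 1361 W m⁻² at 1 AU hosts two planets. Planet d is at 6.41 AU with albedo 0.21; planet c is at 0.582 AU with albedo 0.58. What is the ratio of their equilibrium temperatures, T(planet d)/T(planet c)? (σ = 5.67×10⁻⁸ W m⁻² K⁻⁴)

T_eq = [S₀(1−A)/(4σd²)]^(1/4), so T ∝ (1−A)^(1/4) / √d.
T₁ = [1361×0.79/(4×5.67×10⁻⁸×6.41²)]^(1/4) = 103.64 K.
T₂ = [1361×0.42/(4×5.67×10⁻⁸×0.582²)]^(1/4) = 293.70 K.

T₁/T₂ ≈ 0.353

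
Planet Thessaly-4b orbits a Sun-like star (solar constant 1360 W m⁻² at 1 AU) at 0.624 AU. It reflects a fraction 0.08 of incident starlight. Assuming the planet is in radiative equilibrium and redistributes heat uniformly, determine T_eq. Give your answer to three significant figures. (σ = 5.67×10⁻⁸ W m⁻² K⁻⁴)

T_eq ≈ 345 K

Flux at 0.624 AU: S = 1360/0.624² = 3490 W m⁻².
Energy balance: absorbed = emitted ⇒ πR²·S(1−A) = 4πR²·σT_eq⁴, so T_eq⁴ = S(1−A)/(4σ).
T_eq = [3490 × 0.92 / (4 × 5.67×10⁻⁸)]^(1/4) = (1.42×10¹⁰)^(1/4) = 345 K.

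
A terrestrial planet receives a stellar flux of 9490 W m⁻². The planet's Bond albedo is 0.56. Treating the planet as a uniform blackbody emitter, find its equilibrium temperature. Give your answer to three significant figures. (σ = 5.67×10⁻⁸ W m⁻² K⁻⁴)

T_eq ≈ 368 K

Energy balance: absorbed = emitted ⇒ πR²·S(1−A) = 4πR²·σT_eq⁴, so T_eq⁴ = S(1−A)/(4σ).
T_eq = [9490 × 0.44 / (4 × 5.67×10⁻⁸)]^(1/4) = (1.84×10¹⁰)^(1/4) = 368 K.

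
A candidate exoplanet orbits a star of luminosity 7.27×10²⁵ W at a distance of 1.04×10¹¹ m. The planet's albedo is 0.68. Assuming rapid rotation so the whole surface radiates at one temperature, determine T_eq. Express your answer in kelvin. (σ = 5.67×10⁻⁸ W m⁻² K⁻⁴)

Flux: S = L/(4πd²) = 7.27×10²⁵/(4π×(1.04×10¹¹)²) = 535 W m⁻².
Energy balance: absorbed = emitted ⇒ πR²·S(1−A) = 4πR²·σT_eq⁴, so T_eq⁴ = S(1−A)/(4σ).
T_eq = [535 × 0.32 / (4 × 5.67×10⁻⁸)]^(1/4) = (7.55×10⁸)^(1/4) = 166 K.

T_eq ≈ 166 K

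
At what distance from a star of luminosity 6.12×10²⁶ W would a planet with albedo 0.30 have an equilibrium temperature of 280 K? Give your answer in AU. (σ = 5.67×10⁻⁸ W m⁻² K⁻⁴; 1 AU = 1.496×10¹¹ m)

d ≈ 1.05 AU

From T_eq⁴ = L(1−A)/(16πσd²): d = √[L(1−A)/(16πσT_eq⁴)].
d = √[6.12×10²⁶ × 0.70 / (16π × 5.67×10⁻⁸ × (280)⁴)] = 1.56×10¹¹ m = 1.05 AU.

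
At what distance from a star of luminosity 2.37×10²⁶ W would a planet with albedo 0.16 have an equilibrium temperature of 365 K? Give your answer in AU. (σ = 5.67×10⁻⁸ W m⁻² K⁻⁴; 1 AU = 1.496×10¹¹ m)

d ≈ 0.419 AU

From T_eq⁴ = L(1−A)/(16πσd²): d = √[L(1−A)/(16πσT_eq⁴)].
d = √[2.37×10²⁶ × 0.84 / (16π × 5.67×10⁻⁸ × (365)⁴)] = 6.27×10¹⁰ m = 0.419 AU.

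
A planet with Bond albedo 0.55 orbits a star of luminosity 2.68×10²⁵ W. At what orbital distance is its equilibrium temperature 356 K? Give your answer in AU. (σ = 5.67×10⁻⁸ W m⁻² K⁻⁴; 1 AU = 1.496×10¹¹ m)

d ≈ 0.108 AU

From T_eq⁴ = L(1−A)/(16πσd²): d = √[L(1−A)/(16πσT_eq⁴)].
d = √[2.68×10²⁵ × 0.45 / (16π × 5.67×10⁻⁸ × (356)⁴)] = 1.62×10¹⁰ m = 0.108 AU.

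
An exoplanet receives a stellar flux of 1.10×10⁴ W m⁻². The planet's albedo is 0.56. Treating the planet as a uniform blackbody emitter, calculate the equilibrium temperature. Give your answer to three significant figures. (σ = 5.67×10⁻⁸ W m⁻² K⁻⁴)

Energy balance: absorbed = emitted ⇒ πR²·S(1−A) = 4πR²·σT_eq⁴, so T_eq⁴ = S(1−A)/(4σ).
T_eq = [1.10×10⁴ × 0.44 / (4 × 5.67×10⁻⁸)]^(1/4) = (2.13×10¹⁰)^(1/4) = 382 K.

T_eq ≈ 382 K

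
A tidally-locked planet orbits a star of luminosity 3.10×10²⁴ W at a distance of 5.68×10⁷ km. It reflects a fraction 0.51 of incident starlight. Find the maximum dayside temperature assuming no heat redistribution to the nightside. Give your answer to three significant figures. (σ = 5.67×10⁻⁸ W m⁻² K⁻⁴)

d = 5.68×10⁷ km = 5.68×10¹⁰ m.
Flux: S = L/(4πd²) = 3.10×10²⁴/(4π×(5.68×10¹⁰)²) = 76.5 W m⁻².
With no redistribution each surface element balances locally: S(1−A) = σT⁴.
T = [76.5 × 0.49 / 5.67×10⁻⁸]^(1/4) = (6.61×10⁸)^(1/4) = 160 K.

T_ss ≈ 160 K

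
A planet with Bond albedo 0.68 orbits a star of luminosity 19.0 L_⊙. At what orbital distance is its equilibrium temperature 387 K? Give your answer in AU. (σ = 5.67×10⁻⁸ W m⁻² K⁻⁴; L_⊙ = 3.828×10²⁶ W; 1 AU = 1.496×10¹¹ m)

L = 19.0 × 3.828×10²⁶ = 7.27×10²⁷ W.
From T_eq⁴ = L(1−A)/(16πσd²): d = √[L(1−A)/(16πσT_eq⁴)].
d = √[7.27×10²⁷ × 0.32 / (16π × 5.67×10⁻⁸ × (387)⁴)] = 1.91×10¹¹ m = 1.28 AU.

d ≈ 1.28 AU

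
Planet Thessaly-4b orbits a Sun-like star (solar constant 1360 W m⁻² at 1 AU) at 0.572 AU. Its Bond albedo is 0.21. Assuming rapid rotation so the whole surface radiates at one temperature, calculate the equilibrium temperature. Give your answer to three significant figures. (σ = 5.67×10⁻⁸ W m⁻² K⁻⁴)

T_eq ≈ 347 K

Flux at 0.572 AU: S = 1360/0.572² = 4160 W m⁻².
Energy balance: absorbed = emitted ⇒ πR²·S(1−A) = 4πR²·σT_eq⁴, so T_eq⁴ = S(1−A)/(4σ).
T_eq = [4160 × 0.79 / (4 × 5.67×10⁻⁸)]^(1/4) = (1.45×10¹⁰)^(1/4) = 347 K.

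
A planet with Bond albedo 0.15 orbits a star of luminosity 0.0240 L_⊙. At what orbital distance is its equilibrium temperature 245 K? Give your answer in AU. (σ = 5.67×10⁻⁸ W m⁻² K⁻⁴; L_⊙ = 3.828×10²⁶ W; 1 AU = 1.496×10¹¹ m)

L = 0.0240 × 3.828×10²⁶ = 9.19×10²⁴ W.
From T_eq⁴ = L(1−A)/(16πσd²): d = √[L(1−A)/(16πσT_eq⁴)].
d = √[9.19×10²⁴ × 0.85 / (16π × 5.67×10⁻⁸ × (245)⁴)] = 2.76×10¹⁰ m = 0.184 AU.

d ≈ 0.184 AU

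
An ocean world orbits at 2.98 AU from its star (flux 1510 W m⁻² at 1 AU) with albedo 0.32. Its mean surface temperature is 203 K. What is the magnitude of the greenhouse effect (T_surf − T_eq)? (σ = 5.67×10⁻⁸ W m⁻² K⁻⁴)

S = 1510/2.98² = 170.0 W m⁻².
T_eq = [S(1−A)/(4σ)]^(1/4) = [170.0×0.68/(4×5.67×10⁻⁸)]^(1/4) = 150.3 K.
ΔT = T_surf − T_eq = 203 − 150.3.

ΔT ≈ 52.7 K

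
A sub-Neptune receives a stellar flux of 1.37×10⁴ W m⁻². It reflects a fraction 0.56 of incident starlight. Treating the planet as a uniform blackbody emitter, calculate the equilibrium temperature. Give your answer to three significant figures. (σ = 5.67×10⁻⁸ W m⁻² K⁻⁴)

T_eq ≈ 404 K

Energy balance: absorbed = emitted ⇒ πR²·S(1−A) = 4πR²·σT_eq⁴, so T_eq⁴ = S(1−A)/(4σ).
T_eq = [1.37×10⁴ × 0.44 / (4 × 5.67×10⁻⁸)]^(1/4) = (2.66×10¹⁰)^(1/4) = 404 K.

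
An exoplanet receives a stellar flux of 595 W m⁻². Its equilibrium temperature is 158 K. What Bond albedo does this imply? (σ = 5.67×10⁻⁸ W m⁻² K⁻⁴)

A ≈ 0.76

From T_eq⁴ = S(1−A)/(4σ): 1−A = 4σT_eq⁴/S.
1−A = 4 × 5.67×10⁻⁸ × (158)⁴ / 595 = 0.238.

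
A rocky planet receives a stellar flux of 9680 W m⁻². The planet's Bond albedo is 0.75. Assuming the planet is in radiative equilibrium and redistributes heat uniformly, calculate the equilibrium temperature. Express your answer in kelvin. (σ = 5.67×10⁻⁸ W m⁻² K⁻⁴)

Energy balance: absorbed = emitted ⇒ πR²·S(1−A) = 4πR²·σT_eq⁴, so T_eq⁴ = S(1−A)/(4σ).
T_eq = [9680 × 0.25 / (4 × 5.67×10⁻⁸)]^(1/4) = (1.07×10¹⁰)^(1/4) = 321 K.

T_eq ≈ 321 K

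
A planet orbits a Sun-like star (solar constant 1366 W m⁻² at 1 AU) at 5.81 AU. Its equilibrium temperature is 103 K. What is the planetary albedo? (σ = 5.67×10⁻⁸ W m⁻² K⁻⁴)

A ≈ 0.37

Flux at 5.81 AU: S = 1366/5.81² = 40.5 W m⁻².
From T_eq⁴ = S(1−A)/(4σ): 1−A = 4σT_eq⁴/S.
1−A = 4 × 5.67×10⁻⁸ × (103)⁴ / 40.5 = 0.631.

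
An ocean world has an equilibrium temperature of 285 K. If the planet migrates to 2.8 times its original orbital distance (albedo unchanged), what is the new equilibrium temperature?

T_eq ≈ 170 K

T_eq ∝ L^(1/4) · d^(−1/2).
T′ = 285 / 2.8^(1/2) = 170 K.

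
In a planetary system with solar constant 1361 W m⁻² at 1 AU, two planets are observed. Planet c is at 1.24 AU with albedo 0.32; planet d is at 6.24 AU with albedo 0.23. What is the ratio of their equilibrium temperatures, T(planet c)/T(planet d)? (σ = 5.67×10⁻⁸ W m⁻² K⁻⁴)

T₁/T₂ ≈ 2.175

T_eq = [S₀(1−A)/(4σd²)]^(1/4), so T ∝ (1−A)^(1/4) / √d.
T₁ = [1361×0.68/(4×5.67×10⁻⁸×1.24²)]^(1/4) = 226.97 K.
T₂ = [1361×0.77/(4×5.67×10⁻⁸×6.24²)]^(1/4) = 104.37 K.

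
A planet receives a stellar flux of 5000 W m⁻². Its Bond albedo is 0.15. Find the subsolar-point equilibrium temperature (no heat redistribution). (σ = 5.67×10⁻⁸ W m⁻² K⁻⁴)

At the subsolar point the surface absorbs S(1−A) and emits σT⁴ per unit area — no factor of 4, since only the local patch is in balance.
T = [5000 × 0.85 / 5.67×10⁻⁸]^(1/4) = (7.50×10¹⁰)^(1/4) = 523 K.

T_ss ≈ 523 K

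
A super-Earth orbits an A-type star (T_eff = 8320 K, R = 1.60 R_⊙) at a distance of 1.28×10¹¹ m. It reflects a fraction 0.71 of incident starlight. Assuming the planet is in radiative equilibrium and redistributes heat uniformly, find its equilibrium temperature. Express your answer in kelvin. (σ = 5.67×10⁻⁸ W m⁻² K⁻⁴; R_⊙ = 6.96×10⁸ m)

T_eq ≈ 403 K

R_⋆ = 1.60 × 6.96×10⁸ = 1.11×10⁹ m.
L = 4πR_⋆²σT_⋆⁴ = 4π(1.11×10⁹)² × 5.67×10⁻⁸ × (8320)⁴ = 4.23×10²⁷ W.
S = L/(4πd²) = 2.06×10⁴ W m⁻².
Energy balance: absorbed = emitted ⇒ πR²·S(1−A) = 4πR²·σT_eq⁴, so T_eq⁴ = S(1−A)/(4σ).
T_eq = [2.06×10⁴ × 0.29 / (4 × 5.67×10⁻⁸)]^(1/4) = (2.63×10¹⁰)^(1/4) = 403 K.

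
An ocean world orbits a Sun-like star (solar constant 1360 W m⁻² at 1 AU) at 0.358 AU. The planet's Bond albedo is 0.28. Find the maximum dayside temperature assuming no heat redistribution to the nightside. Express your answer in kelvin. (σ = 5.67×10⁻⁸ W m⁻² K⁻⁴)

T_ss ≈ 606 K

Flux at 0.358 AU: S = 1360/0.358² = 1.06×10⁴ W m⁻².
With no redistribution each surface element balances locally: S(1−A) = σT⁴.
T = [1.06×10⁴ × 0.72 / 5.67×10⁻⁸]^(1/4) = (1.35×10¹¹)^(1/4) = 606 K.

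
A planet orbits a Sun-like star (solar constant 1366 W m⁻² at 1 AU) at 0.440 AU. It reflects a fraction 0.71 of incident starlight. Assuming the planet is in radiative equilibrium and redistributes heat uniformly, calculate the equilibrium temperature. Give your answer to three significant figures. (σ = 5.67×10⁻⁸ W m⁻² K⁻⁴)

Flux at 0.440 AU: S = 1366/0.440² = 7060 W m⁻².
Energy balance: absorbed = emitted ⇒ πR²·S(1−A) = 4πR²·σT_eq⁴, so T_eq⁴ = S(1−A)/(4σ).
T_eq = [7060 × 0.29 / (4 × 5.67×10⁻⁸)]^(1/4) = (9.02×10⁹)^(1/4) = 308 K.

T_eq ≈ 308 K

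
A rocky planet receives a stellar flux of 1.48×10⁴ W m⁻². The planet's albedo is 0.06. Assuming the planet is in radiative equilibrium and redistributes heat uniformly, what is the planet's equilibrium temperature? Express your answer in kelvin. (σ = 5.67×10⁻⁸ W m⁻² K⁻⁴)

T_eq ≈ 498 K

Energy balance: absorbed = emitted ⇒ πR²·S(1−A) = 4πR²·σT_eq⁴, so T_eq⁴ = S(1−A)/(4σ).
T_eq = [1.48×10⁴ × 0.94 / (4 × 5.67×10⁻⁸)]^(1/4) = (6.13×10¹⁰)^(1/4) = 498 K.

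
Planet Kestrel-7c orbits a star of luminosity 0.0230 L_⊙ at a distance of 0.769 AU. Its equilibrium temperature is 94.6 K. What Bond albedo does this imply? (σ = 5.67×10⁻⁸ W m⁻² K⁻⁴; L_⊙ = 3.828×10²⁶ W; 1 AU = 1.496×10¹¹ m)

A ≈ 0.66

d = 0.769 AU = 1.15×10¹¹ m.
L = 0.0230 × 3.828×10²⁶ = 8.80×10²⁴ W.
Flux: S = L/(4πd²) = 8.80×10²⁴/(4π×(1.15×10¹¹)²) = 52.9 W m⁻².
From T_eq⁴ = S(1−A)/(4σ): 1−A = 4σT_eq⁴/S.
1−A = 4 × 5.67×10⁻⁸ × (94.6)⁴ / 52.9 = 0.343.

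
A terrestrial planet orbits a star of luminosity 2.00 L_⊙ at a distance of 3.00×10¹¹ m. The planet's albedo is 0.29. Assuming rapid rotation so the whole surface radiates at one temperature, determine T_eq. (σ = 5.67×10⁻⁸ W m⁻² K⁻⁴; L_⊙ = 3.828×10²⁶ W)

L = 2.00 × 3.828×10²⁶ = 7.66×10²⁶ W.
Flux: S = L/(4πd²) = 7.66×10²⁶/(4π×(3.00×10¹¹)²) = 677 W m⁻².
Energy balance: absorbed = emitted ⇒ πR²·S(1−A) = 4πR²·σT_eq⁴, so T_eq⁴ = S(1−A)/(4σ).
T_eq = [677 × 0.71 / (4 × 5.67×10⁻⁸)]^(1/4) = (2.12×10⁹)^(1/4) = 215 K.

T_eq ≈ 215 K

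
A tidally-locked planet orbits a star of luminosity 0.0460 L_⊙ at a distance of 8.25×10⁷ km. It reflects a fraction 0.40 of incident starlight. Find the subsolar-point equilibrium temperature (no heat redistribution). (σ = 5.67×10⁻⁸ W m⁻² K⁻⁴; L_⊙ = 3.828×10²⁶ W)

T_ss ≈ 216 K

d = 8.25×10⁷ km = 8.25×10¹⁰ m.
L = 0.0460 × 3.828×10²⁶ = 1.76×10²⁵ W.
Flux: S = L/(4πd²) = 1.76×10²⁵/(4π×(8.25×10¹⁰)²) = 206 W m⁻².
At the subsolar point the surface absorbs S(1−A) and emits σT⁴ per unit area — no factor of 4, since only the local patch is in balance.
T = [206 × 0.60 / 5.67×10⁻⁸]^(1/4) = (2.18×10⁹)^(1/4) = 216 K.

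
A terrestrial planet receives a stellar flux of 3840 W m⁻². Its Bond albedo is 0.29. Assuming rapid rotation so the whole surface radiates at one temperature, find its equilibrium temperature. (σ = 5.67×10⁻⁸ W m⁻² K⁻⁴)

Energy balance: absorbed = emitted ⇒ πR²·S(1−A) = 4πR²·σT_eq⁴, so T_eq⁴ = S(1−A)/(4σ).
T_eq = [3840 × 0.71 / (4 × 5.67×10⁻⁸)]^(1/4) = (1.20×10¹⁰)^(1/4) = 331 K.

T_eq ≈ 331 K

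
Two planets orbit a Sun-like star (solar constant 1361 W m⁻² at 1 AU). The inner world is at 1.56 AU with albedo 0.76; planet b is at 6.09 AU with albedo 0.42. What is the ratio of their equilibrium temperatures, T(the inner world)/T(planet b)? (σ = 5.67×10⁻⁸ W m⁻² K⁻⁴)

T₁/T₂ ≈ 1.585

T_eq = [S₀(1−A)/(4σd²)]^(1/4), so T ∝ (1−A)^(1/4) / √d.
T₁ = [1361×0.24/(4×5.67×10⁻⁸×1.56²)]^(1/4) = 155.97 K.
T₂ = [1361×0.58/(4×5.67×10⁻⁸×6.09²)]^(1/4) = 98.42 K.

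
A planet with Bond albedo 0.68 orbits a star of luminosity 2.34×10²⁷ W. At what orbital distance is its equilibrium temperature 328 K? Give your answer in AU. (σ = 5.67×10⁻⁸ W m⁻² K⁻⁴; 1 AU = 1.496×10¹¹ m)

From T_eq⁴ = L(1−A)/(16πσd²): d = √[L(1−A)/(16πσT_eq⁴)].
d = √[2.34×10²⁷ × 0.32 / (16π × 5.67×10⁻⁸ × (328)⁴)] = 1.51×10¹¹ m = 1.01 AU.

d ≈ 1.01 AU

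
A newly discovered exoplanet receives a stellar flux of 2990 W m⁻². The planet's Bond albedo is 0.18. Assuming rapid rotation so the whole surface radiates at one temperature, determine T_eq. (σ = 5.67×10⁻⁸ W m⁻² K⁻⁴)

T_eq ≈ 322 K

Energy balance: absorbed = emitted ⇒ πR²·S(1−A) = 4πR²·σT_eq⁴, so T_eq⁴ = S(1−A)/(4σ).
T_eq = [2990 × 0.82 / (4 × 5.67×10⁻⁸)]^(1/4) = (1.08×10¹⁰)^(1/4) = 322 K.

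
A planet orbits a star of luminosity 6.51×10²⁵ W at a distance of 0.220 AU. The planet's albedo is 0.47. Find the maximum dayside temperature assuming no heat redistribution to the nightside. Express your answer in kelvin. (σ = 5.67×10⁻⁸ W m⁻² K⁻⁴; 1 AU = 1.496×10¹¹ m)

d = 0.220 AU = 3.29×10¹⁰ m.
Flux: S = L/(4πd²) = 6.51×10²⁵/(4π×(3.29×10¹⁰)²) = 4780 W m⁻².
With no redistribution each surface element balances locally: S(1−A) = σT⁴.
T = [4780 × 0.53 / 5.67×10⁻⁸]^(1/4) = (4.47×10¹⁰)^(1/4) = 460 K.

T_ss ≈ 460 K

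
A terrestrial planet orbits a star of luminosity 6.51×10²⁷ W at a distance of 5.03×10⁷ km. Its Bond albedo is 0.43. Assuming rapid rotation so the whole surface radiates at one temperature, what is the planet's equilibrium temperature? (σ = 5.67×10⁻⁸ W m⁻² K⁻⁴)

T_eq ≈ 847 K

d = 5.03×10⁷ km = 5.03×10¹⁰ m.
Flux: S = L/(4πd²) = 6.51×10²⁷/(4π×(5.03×10¹⁰)²) = 2.05×10⁵ W m⁻².
Energy balance: absorbed = emitted ⇒ πR²·S(1−A) = 4πR²·σT_eq⁴, so T_eq⁴ = S(1−A)/(4σ).
T_eq = [2.05×10⁵ × 0.57 / (4 × 5.67×10⁻⁸)]^(1/4) = (5.15×10¹¹)^(1/4) = 847 K.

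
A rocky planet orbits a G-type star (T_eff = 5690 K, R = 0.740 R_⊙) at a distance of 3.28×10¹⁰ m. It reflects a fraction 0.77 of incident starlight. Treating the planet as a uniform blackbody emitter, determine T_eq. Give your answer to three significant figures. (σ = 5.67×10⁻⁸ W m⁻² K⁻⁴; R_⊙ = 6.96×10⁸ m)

R_⋆ = 0.740 × 6.96×10⁸ = 5.15×10⁸ m.
L = 4πR_⋆²σT_⋆⁴ = 4π(5.15×10⁸)² × 5.67×10⁻⁸ × (5690)⁴ = 1.98×10²⁶ W.
S = L/(4πd²) = 1.47×10⁴ W m⁻².
Energy balance: absorbed = emitted ⇒ πR²·S(1−A) = 4πR²·σT_eq⁴, so T_eq⁴ = S(1−A)/(4σ).
T_eq = [1.47×10⁴ × 0.23 / (4 × 5.67×10⁻⁸)]^(1/4) = (1.49×10¹⁰)^(1/4) = 349 K.

T_eq ≈ 349 K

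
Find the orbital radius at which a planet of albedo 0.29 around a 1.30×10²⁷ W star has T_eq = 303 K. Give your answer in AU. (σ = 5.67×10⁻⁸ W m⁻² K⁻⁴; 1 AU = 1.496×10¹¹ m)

From T_eq⁴ = L(1−A)/(16πσd²): d = √[L(1−A)/(16πσT_eq⁴)].
d = √[1.30×10²⁷ × 0.71 / (16π × 5.67×10⁻⁸ × (303)⁴)] = 1.96×10¹¹ m = 1.31 AU.

d ≈ 1.31 AU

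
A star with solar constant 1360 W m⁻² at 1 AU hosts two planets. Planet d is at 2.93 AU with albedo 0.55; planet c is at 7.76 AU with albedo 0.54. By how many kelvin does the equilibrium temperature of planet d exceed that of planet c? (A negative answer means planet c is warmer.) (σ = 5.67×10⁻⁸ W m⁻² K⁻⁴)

T_eq = [S₀(1−A)/(4σd²)]^(1/4), so T ∝ (1−A)^(1/4) / √d.
T₁ = [1360×0.45/(4×5.67×10⁻⁸×2.93²)]^(1/4) = 133.15 K.
T₂ = [1360×0.46/(4×5.67×10⁻⁸×7.76²)]^(1/4) = 82.27 K.

ΔT ≈ 50.9 K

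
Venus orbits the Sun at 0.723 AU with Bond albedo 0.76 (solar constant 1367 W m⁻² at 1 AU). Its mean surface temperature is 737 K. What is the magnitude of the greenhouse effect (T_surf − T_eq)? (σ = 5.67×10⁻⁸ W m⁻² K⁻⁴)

ΔT ≈ 507.6 K

S = 1367/0.723² = 2615 W m⁻².
T_eq = [S(1−A)/(4σ)]^(1/4) = [2615×0.24/(4×5.67×10⁻⁸)]^(1/4) = 229.4 K.
ΔT = T_surf − T_eq = 737 − 229.4.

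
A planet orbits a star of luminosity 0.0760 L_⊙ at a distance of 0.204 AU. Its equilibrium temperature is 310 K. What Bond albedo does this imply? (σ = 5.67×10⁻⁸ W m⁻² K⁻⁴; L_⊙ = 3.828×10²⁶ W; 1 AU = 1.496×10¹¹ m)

d = 0.204 AU = 3.05×10¹⁰ m.
L = 0.0760 × 3.828×10²⁶ = 2.91×10²⁵ W.
Flux: S = L/(4πd²) = 2.91×10²⁵/(4π×(3.05×10¹⁰)²) = 2490 W m⁻².
From T_eq⁴ = S(1−A)/(4σ): 1−A = 4σT_eq⁴/S.
1−A = 4 × 5.67×10⁻⁸ × (310)⁴ / 2490 = 0.843.

A ≈ 0.16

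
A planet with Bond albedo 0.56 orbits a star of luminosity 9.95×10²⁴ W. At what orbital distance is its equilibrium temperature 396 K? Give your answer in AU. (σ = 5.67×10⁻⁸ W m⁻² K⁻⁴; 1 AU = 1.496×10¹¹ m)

d ≈ 0.0528 AU

From T_eq⁴ = L(1−A)/(16πσd²): d = √[L(1−A)/(16πσT_eq⁴)].
d = √[9.95×10²⁴ × 0.44 / (16π × 5.67×10⁻⁸ × (396)⁴)] = 7.90×10⁹ m = 0.0528 AU.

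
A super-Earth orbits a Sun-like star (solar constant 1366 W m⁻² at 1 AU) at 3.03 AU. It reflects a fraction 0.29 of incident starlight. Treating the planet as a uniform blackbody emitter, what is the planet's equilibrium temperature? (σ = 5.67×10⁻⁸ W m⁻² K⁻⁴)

Flux at 3.03 AU: S = 1366/3.03² = 149 W m⁻².
Energy balance: absorbed = emitted ⇒ πR²·S(1−A) = 4πR²·σT_eq⁴, so T_eq⁴ = S(1−A)/(4σ).
T_eq = [149 × 0.71 / (4 × 5.67×10⁻⁸)]^(1/4) = (4.66×10⁸)^(1/4) = 147 K.

T_eq ≈ 147 K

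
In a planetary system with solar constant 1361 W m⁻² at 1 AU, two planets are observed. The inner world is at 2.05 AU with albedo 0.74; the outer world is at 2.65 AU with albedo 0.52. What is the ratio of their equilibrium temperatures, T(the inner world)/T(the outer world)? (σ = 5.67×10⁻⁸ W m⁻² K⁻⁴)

T_eq = [S₀(1−A)/(4σd²)]^(1/4), so T ∝ (1−A)^(1/4) / √d.
T₁ = [1361×0.26/(4×5.67×10⁻⁸×2.05²)]^(1/4) = 138.81 K.
T₂ = [1361×0.48/(4×5.67×10⁻⁸×2.65²)]^(1/4) = 142.31 K.

T₁/T₂ ≈ 0.975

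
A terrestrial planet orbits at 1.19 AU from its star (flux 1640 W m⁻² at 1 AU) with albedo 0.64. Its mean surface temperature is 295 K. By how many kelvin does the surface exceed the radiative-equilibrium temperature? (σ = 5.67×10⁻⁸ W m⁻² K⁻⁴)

ΔT ≈ 87.9 K

S = 1640/1.19² = 1158 W m⁻².
T_eq = [S(1−A)/(4σ)]^(1/4) = [1158×0.36/(4×5.67×10⁻⁸)]^(1/4) = 207.1 K.
ΔT = T_surf − T_eq = 295 − 207.1.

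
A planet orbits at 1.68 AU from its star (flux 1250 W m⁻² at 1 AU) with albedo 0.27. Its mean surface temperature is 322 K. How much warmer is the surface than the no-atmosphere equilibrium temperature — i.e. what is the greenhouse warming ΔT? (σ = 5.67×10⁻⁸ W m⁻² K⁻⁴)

S = 1250/1.68² = 442.9 W m⁻².
T_eq = [S(1−A)/(4σ)]^(1/4) = [442.9×0.73/(4×5.67×10⁻⁸)]^(1/4) = 194.3 K.
ΔT = T_surf − T_eq = 322 − 194.3.

ΔT ≈ 127.7 K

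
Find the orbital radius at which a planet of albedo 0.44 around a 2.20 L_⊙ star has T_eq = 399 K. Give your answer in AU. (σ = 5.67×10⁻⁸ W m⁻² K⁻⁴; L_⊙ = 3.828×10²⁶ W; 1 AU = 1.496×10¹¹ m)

d ≈ 0.540 AU

L = 2.20 × 3.828×10²⁶ = 8.42×10²⁶ W.
From T_eq⁴ = L(1−A)/(16πσd²): d = √[L(1−A)/(16πσT_eq⁴)].
d = √[8.42×10²⁶ × 0.56 / (16π × 5.67×10⁻⁸ × (399)⁴)] = 8.08×10¹⁰ m = 0.540 AU.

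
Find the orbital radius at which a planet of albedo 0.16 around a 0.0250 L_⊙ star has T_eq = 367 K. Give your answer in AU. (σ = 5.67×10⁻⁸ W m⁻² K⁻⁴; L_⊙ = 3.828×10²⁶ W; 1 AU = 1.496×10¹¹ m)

d ≈ 0.0833 AU

L = 0.0250 × 3.828×10²⁶ = 9.57×10²⁴ W.
From T_eq⁴ = L(1−A)/(16πσd²): d = √[L(1−A)/(16πσT_eq⁴)].
d = √[9.57×10²⁴ × 0.84 / (16π × 5.67×10⁻⁸ × (367)⁴)] = 1.25×10¹⁰ m = 0.0833 AU.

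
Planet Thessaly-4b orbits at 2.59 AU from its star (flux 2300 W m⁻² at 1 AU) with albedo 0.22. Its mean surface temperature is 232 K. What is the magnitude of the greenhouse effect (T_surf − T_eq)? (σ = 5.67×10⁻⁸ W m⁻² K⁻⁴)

ΔT ≈ 46.7 K

S = 2300/2.59² = 342.9 W m⁻².
T_eq = [S(1−A)/(4σ)]^(1/4) = [342.9×0.78/(4×5.67×10⁻⁸)]^(1/4) = 185.3 K.
ΔT = T_surf − T_eq = 232 − 185.3.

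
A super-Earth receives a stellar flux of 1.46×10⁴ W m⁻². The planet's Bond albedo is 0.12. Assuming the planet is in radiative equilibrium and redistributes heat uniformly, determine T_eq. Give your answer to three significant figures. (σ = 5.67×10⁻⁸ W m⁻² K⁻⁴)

Energy balance: absorbed = emitted ⇒ πR²·S(1−A) = 4πR²·σT_eq⁴, so T_eq⁴ = S(1−A)/(4σ).
T_eq = [1.46×10⁴ × 0.88 / (4 × 5.67×10⁻⁸)]^(1/4) = (5.66×10¹⁰)^(1/4) = 488 K.

T_eq ≈ 488 K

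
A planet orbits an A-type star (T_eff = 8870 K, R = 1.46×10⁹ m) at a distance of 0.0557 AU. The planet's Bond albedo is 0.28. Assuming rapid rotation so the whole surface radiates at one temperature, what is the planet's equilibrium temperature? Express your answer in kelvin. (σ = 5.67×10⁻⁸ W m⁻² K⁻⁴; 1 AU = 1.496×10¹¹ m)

T_eq ≈ 2420 K

d = 0.0557 AU = 8.33×10⁹ m.
L = 4πR_⋆²σT_⋆⁴ = 4π(1.46×10⁹)² × 5.67×10⁻⁸ × (8870)⁴ = 9.40×10²⁷ W.
S = L/(4πd²) = 1.08×10⁷ W m⁻².
Energy balance: absorbed = emitted ⇒ πR²·S(1−A) = 4πR²·σT_eq⁴, so T_eq⁴ = S(1−A)/(4σ).
T_eq = [1.08×10⁷ × 0.72 / (4 × 5.67×10⁻⁸)]^(1/4) = (3.42×10¹³)^(1/4) = 2420 K.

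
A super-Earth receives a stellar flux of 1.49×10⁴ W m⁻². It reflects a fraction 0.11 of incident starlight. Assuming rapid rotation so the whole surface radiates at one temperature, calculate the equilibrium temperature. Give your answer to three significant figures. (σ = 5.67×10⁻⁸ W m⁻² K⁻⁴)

Energy balance: absorbed = emitted ⇒ πR²·S(1−A) = 4πR²·σT_eq⁴, so T_eq⁴ = S(1−A)/(4σ).
T_eq = [1.49×10⁴ × 0.89 / (4 × 5.67×10⁻⁸)]^(1/4) = (5.85×10¹⁰)^(1/4) = 492 K.

T_eq ≈ 492 K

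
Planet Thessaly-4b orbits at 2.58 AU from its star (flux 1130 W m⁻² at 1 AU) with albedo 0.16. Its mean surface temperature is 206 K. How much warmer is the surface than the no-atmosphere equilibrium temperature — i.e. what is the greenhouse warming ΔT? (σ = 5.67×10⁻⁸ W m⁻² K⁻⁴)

S = 1130/2.58² = 169.8 W m⁻².
T_eq = [S(1−A)/(4σ)]^(1/4) = [169.8×0.84/(4×5.67×10⁻⁸)]^(1/4) = 158.4 K.
ΔT = T_surf − T_eq = 206 − 158.4.

ΔT ≈ 47.6 K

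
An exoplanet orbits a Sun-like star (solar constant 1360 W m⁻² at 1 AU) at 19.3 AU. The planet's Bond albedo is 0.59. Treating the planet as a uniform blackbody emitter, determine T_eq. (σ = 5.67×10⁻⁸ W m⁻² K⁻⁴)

T_eq ≈ 50.7 K

Flux at 19.3 AU: S = 1360/19.3² = 3.65 W m⁻².
Energy balance: absorbed = emitted ⇒ πR²·S(1−A) = 4πR²·σT_eq⁴, so T_eq⁴ = S(1−A)/(4σ).
T_eq = [3.65 × 0.41 / (4 × 5.67×10⁻⁸)]^(1/4) = (6.60×10⁶)^(1/4) = 50.7 K.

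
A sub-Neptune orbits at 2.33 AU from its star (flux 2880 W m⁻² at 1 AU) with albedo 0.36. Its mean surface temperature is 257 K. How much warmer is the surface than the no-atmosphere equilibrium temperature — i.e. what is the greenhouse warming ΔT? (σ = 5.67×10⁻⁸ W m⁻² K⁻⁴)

S = 2880/2.33² = 530.5 W m⁻².
T_eq = [S(1−A)/(4σ)]^(1/4) = [530.5×0.64/(4×5.67×10⁻⁸)]^(1/4) = 196.7 K.
ΔT = T_surf − T_eq = 257 − 196.7.

ΔT ≈ 60.3 K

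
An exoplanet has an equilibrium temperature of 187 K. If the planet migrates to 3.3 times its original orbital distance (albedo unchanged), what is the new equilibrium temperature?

T_eq ≈ 103 K

T_eq ∝ L^(1/4) · d^(−1/2).
T′ = 187 / 3.3^(1/2) = 103 K.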